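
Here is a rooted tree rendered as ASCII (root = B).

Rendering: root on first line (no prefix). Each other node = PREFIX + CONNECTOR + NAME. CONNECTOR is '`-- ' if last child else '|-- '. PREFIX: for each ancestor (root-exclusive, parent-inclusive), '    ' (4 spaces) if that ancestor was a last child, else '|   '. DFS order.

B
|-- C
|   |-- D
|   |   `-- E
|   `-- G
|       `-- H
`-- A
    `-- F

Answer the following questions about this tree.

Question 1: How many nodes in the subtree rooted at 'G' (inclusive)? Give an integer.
Answer: 2

Derivation:
Subtree rooted at G contains: G, H
Count = 2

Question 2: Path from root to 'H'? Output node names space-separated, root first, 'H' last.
Answer: B C G H

Derivation:
Walk down from root: B -> C -> G -> H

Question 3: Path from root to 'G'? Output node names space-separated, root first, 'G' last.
Walk down from root: B -> C -> G

Answer: B C G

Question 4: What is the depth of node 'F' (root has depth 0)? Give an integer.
Path from root to F: B -> A -> F
Depth = number of edges = 2

Answer: 2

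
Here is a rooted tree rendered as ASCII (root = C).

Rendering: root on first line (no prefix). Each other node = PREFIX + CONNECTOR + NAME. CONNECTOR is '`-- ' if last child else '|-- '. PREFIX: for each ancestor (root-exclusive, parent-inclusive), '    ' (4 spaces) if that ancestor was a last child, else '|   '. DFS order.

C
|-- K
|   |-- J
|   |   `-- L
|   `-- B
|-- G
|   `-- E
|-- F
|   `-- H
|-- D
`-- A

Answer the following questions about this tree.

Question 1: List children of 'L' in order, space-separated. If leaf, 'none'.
Node L's children (from adjacency): (leaf)

Answer: none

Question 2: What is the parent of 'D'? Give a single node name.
Scan adjacency: D appears as child of C

Answer: C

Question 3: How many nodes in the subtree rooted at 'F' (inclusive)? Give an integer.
Subtree rooted at F contains: F, H
Count = 2

Answer: 2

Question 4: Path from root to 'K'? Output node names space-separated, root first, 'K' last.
Answer: C K

Derivation:
Walk down from root: C -> K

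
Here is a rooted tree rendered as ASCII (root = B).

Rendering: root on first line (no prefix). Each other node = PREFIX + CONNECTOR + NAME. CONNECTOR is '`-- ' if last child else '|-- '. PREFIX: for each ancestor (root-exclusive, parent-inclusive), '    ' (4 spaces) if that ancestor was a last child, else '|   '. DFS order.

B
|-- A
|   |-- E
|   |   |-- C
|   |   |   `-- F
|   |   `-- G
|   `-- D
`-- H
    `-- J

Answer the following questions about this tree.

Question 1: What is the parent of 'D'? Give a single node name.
Answer: A

Derivation:
Scan adjacency: D appears as child of A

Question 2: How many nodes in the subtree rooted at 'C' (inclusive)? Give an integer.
Answer: 2

Derivation:
Subtree rooted at C contains: C, F
Count = 2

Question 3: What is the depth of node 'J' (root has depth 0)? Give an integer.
Path from root to J: B -> H -> J
Depth = number of edges = 2

Answer: 2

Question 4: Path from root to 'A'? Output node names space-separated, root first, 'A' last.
Walk down from root: B -> A

Answer: B A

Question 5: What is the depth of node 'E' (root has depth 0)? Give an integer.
Path from root to E: B -> A -> E
Depth = number of edges = 2

Answer: 2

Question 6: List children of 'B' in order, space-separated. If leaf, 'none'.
Node B's children (from adjacency): A, H

Answer: A H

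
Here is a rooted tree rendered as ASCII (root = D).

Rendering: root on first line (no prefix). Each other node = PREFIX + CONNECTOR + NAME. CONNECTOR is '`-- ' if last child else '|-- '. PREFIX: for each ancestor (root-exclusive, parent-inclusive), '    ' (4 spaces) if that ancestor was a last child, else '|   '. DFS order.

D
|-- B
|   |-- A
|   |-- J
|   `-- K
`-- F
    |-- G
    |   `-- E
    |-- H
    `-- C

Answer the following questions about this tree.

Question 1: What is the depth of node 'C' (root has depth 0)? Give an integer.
Path from root to C: D -> F -> C
Depth = number of edges = 2

Answer: 2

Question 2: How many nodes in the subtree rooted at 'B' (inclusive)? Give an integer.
Answer: 4

Derivation:
Subtree rooted at B contains: A, B, J, K
Count = 4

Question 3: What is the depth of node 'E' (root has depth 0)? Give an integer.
Path from root to E: D -> F -> G -> E
Depth = number of edges = 3

Answer: 3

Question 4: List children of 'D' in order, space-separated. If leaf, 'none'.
Node D's children (from adjacency): B, F

Answer: B F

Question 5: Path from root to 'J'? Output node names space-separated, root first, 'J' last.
Answer: D B J

Derivation:
Walk down from root: D -> B -> J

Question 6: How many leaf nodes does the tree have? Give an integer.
Answer: 6

Derivation:
Leaves (nodes with no children): A, C, E, H, J, K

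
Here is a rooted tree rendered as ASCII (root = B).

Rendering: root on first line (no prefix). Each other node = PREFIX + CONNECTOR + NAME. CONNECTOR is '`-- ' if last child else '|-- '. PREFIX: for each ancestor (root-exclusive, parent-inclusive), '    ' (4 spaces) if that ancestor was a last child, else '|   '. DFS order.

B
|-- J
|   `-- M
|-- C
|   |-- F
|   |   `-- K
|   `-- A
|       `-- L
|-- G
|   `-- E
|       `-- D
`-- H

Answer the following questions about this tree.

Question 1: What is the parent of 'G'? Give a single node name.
Scan adjacency: G appears as child of B

Answer: B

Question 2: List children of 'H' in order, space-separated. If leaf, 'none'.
Node H's children (from adjacency): (leaf)

Answer: none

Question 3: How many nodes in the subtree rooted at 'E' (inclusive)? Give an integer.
Subtree rooted at E contains: D, E
Count = 2

Answer: 2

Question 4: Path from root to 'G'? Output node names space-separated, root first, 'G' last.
Answer: B G

Derivation:
Walk down from root: B -> G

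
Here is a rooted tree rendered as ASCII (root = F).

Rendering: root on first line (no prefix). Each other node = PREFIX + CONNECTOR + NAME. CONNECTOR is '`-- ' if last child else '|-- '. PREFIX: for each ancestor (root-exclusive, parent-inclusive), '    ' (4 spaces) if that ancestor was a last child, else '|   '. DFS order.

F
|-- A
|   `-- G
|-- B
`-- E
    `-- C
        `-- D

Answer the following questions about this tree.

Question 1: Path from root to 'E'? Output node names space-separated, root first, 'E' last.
Walk down from root: F -> E

Answer: F E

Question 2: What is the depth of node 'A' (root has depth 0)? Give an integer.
Path from root to A: F -> A
Depth = number of edges = 1

Answer: 1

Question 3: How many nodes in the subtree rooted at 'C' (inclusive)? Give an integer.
Subtree rooted at C contains: C, D
Count = 2

Answer: 2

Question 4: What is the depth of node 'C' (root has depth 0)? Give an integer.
Path from root to C: F -> E -> C
Depth = number of edges = 2

Answer: 2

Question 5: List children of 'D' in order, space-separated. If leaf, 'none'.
Answer: none

Derivation:
Node D's children (from adjacency): (leaf)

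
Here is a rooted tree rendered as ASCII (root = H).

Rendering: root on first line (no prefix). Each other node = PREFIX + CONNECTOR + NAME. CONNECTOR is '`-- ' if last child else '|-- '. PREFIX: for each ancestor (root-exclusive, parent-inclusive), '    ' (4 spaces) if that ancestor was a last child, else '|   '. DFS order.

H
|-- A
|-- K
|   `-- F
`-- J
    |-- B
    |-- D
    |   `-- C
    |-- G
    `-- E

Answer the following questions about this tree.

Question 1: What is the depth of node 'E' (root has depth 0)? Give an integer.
Answer: 2

Derivation:
Path from root to E: H -> J -> E
Depth = number of edges = 2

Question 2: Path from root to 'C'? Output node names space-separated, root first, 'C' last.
Answer: H J D C

Derivation:
Walk down from root: H -> J -> D -> C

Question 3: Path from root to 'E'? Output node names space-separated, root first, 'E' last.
Answer: H J E

Derivation:
Walk down from root: H -> J -> E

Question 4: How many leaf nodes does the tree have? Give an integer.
Leaves (nodes with no children): A, B, C, E, F, G

Answer: 6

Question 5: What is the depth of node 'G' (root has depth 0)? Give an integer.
Path from root to G: H -> J -> G
Depth = number of edges = 2

Answer: 2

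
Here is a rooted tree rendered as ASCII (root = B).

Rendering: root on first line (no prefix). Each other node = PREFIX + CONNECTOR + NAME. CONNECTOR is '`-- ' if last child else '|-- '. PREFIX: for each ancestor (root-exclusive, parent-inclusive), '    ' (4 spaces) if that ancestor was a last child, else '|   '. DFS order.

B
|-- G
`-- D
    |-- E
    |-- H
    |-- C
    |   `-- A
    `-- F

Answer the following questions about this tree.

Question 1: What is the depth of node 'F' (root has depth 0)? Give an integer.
Path from root to F: B -> D -> F
Depth = number of edges = 2

Answer: 2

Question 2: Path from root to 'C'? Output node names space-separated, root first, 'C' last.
Answer: B D C

Derivation:
Walk down from root: B -> D -> C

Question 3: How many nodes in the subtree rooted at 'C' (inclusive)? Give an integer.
Answer: 2

Derivation:
Subtree rooted at C contains: A, C
Count = 2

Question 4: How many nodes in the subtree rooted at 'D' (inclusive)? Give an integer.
Subtree rooted at D contains: A, C, D, E, F, H
Count = 6

Answer: 6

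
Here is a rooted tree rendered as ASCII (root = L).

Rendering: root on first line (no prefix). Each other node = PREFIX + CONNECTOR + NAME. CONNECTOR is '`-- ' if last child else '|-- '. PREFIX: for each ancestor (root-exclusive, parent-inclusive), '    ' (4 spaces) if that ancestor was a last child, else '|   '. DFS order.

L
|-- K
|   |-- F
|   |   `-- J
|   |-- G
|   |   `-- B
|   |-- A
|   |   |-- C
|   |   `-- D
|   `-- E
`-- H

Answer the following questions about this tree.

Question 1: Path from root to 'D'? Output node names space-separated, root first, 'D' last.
Walk down from root: L -> K -> A -> D

Answer: L K A D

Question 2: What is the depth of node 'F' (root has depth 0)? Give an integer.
Answer: 2

Derivation:
Path from root to F: L -> K -> F
Depth = number of edges = 2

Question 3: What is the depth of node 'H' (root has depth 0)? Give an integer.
Path from root to H: L -> H
Depth = number of edges = 1

Answer: 1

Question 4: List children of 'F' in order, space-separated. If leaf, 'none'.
Answer: J

Derivation:
Node F's children (from adjacency): J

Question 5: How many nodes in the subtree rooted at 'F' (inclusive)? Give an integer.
Answer: 2

Derivation:
Subtree rooted at F contains: F, J
Count = 2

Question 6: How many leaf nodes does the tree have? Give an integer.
Leaves (nodes with no children): B, C, D, E, H, J

Answer: 6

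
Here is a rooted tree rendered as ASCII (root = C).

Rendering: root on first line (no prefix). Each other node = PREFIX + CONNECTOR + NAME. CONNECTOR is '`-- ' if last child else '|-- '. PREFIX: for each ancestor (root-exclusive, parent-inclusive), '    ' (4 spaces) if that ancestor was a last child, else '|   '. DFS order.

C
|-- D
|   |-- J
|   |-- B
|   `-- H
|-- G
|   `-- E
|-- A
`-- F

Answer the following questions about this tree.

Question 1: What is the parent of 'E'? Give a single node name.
Scan adjacency: E appears as child of G

Answer: G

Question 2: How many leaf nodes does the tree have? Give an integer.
Answer: 6

Derivation:
Leaves (nodes with no children): A, B, E, F, H, J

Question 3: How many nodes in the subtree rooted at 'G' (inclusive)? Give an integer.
Answer: 2

Derivation:
Subtree rooted at G contains: E, G
Count = 2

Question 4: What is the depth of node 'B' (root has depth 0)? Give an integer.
Path from root to B: C -> D -> B
Depth = number of edges = 2

Answer: 2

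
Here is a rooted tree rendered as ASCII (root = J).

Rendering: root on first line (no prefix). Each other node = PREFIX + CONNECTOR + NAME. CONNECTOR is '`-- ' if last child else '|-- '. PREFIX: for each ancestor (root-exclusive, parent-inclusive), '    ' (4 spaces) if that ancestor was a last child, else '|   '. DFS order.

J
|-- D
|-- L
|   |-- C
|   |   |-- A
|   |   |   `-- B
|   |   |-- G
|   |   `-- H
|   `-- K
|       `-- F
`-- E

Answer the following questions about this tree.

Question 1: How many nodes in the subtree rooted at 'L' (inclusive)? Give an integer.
Subtree rooted at L contains: A, B, C, F, G, H, K, L
Count = 8

Answer: 8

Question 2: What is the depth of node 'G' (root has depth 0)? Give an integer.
Path from root to G: J -> L -> C -> G
Depth = number of edges = 3

Answer: 3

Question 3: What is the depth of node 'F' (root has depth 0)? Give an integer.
Answer: 3

Derivation:
Path from root to F: J -> L -> K -> F
Depth = number of edges = 3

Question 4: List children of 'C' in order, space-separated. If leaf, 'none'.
Node C's children (from adjacency): A, G, H

Answer: A G H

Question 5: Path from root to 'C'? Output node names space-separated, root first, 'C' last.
Walk down from root: J -> L -> C

Answer: J L C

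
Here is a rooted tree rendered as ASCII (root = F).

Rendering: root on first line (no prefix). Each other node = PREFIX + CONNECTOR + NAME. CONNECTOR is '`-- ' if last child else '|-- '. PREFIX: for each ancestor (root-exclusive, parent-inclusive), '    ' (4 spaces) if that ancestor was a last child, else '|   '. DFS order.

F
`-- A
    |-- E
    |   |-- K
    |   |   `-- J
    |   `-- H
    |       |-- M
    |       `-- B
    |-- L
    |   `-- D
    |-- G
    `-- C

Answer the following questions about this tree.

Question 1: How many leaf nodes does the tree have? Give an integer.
Answer: 6

Derivation:
Leaves (nodes with no children): B, C, D, G, J, M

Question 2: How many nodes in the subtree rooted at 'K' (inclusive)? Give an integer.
Subtree rooted at K contains: J, K
Count = 2

Answer: 2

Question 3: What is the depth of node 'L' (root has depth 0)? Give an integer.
Answer: 2

Derivation:
Path from root to L: F -> A -> L
Depth = number of edges = 2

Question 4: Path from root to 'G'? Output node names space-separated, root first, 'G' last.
Answer: F A G

Derivation:
Walk down from root: F -> A -> G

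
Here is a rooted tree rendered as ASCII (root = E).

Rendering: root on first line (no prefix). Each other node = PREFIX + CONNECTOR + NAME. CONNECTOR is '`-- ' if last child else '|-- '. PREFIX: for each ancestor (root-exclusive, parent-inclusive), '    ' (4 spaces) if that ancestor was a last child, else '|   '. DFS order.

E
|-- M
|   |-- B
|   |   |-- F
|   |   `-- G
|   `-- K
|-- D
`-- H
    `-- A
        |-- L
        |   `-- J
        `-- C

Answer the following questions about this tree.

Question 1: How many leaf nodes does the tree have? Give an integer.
Answer: 6

Derivation:
Leaves (nodes with no children): C, D, F, G, J, K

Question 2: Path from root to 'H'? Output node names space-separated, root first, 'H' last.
Walk down from root: E -> H

Answer: E H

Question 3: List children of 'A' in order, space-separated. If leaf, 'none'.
Node A's children (from adjacency): L, C

Answer: L C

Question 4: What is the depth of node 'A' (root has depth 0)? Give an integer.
Path from root to A: E -> H -> A
Depth = number of edges = 2

Answer: 2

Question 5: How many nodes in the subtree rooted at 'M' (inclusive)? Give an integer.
Answer: 5

Derivation:
Subtree rooted at M contains: B, F, G, K, M
Count = 5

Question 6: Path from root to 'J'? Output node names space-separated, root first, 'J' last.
Answer: E H A L J

Derivation:
Walk down from root: E -> H -> A -> L -> J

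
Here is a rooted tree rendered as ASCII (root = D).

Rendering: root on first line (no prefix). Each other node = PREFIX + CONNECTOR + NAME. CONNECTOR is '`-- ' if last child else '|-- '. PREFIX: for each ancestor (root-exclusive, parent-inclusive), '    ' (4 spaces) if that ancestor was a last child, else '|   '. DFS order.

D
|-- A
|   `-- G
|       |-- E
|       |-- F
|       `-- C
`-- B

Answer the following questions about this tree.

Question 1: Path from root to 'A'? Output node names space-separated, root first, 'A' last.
Answer: D A

Derivation:
Walk down from root: D -> A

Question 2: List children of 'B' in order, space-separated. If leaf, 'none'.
Node B's children (from adjacency): (leaf)

Answer: none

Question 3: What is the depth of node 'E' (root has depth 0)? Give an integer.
Answer: 3

Derivation:
Path from root to E: D -> A -> G -> E
Depth = number of edges = 3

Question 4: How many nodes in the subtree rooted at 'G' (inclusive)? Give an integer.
Subtree rooted at G contains: C, E, F, G
Count = 4

Answer: 4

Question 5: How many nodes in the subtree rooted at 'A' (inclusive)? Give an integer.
Answer: 5

Derivation:
Subtree rooted at A contains: A, C, E, F, G
Count = 5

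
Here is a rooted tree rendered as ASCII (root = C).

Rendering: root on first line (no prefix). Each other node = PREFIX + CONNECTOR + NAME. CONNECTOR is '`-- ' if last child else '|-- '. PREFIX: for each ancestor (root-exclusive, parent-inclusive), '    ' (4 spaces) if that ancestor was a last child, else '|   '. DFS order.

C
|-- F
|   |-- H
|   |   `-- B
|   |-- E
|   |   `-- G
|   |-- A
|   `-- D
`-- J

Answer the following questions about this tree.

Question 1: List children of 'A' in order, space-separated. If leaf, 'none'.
Node A's children (from adjacency): (leaf)

Answer: none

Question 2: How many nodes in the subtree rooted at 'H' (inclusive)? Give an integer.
Subtree rooted at H contains: B, H
Count = 2

Answer: 2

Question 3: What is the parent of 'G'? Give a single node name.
Scan adjacency: G appears as child of E

Answer: E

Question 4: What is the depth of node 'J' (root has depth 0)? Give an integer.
Answer: 1

Derivation:
Path from root to J: C -> J
Depth = number of edges = 1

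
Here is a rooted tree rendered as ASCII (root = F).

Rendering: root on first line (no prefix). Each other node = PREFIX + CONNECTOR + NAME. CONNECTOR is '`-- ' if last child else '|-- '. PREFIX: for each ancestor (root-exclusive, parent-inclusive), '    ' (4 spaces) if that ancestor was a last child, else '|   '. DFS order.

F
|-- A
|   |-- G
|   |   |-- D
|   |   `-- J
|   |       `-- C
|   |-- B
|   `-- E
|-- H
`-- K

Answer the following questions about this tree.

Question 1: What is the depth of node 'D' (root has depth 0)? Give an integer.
Answer: 3

Derivation:
Path from root to D: F -> A -> G -> D
Depth = number of edges = 3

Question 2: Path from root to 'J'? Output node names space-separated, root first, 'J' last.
Answer: F A G J

Derivation:
Walk down from root: F -> A -> G -> J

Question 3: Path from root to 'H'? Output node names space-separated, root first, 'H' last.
Walk down from root: F -> H

Answer: F H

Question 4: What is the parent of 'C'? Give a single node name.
Answer: J

Derivation:
Scan adjacency: C appears as child of J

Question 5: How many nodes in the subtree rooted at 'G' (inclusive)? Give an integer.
Subtree rooted at G contains: C, D, G, J
Count = 4

Answer: 4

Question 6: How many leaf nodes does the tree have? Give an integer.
Answer: 6

Derivation:
Leaves (nodes with no children): B, C, D, E, H, K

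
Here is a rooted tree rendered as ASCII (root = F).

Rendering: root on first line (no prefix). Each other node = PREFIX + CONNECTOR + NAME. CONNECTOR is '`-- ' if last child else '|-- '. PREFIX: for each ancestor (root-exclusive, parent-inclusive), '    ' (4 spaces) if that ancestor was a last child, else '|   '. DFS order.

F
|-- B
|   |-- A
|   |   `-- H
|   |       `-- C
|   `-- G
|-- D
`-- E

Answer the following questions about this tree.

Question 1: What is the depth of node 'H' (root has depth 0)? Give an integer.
Answer: 3

Derivation:
Path from root to H: F -> B -> A -> H
Depth = number of edges = 3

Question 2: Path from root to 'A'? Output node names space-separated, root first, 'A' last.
Answer: F B A

Derivation:
Walk down from root: F -> B -> A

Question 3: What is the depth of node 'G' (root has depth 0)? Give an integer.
Answer: 2

Derivation:
Path from root to G: F -> B -> G
Depth = number of edges = 2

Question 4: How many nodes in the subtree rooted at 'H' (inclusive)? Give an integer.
Answer: 2

Derivation:
Subtree rooted at H contains: C, H
Count = 2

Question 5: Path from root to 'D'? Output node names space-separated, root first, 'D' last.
Walk down from root: F -> D

Answer: F D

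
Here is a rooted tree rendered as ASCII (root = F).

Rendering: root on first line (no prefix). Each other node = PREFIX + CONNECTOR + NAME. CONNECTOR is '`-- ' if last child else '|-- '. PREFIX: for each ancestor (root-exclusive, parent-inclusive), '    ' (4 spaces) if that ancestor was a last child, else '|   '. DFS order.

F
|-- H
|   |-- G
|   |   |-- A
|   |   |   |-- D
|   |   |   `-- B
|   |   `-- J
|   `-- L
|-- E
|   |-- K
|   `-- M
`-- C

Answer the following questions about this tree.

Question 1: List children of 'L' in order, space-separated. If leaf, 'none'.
Answer: none

Derivation:
Node L's children (from adjacency): (leaf)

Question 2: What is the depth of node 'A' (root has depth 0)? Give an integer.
Answer: 3

Derivation:
Path from root to A: F -> H -> G -> A
Depth = number of edges = 3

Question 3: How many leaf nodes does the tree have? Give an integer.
Leaves (nodes with no children): B, C, D, J, K, L, M

Answer: 7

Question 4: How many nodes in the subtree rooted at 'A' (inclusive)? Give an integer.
Subtree rooted at A contains: A, B, D
Count = 3

Answer: 3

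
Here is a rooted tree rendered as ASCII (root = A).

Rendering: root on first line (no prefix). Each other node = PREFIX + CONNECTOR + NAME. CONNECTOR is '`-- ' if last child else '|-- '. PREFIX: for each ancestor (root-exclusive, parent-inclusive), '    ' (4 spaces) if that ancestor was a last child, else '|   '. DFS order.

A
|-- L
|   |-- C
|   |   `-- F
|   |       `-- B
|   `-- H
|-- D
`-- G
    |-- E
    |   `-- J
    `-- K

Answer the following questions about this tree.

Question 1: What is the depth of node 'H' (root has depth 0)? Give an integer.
Answer: 2

Derivation:
Path from root to H: A -> L -> H
Depth = number of edges = 2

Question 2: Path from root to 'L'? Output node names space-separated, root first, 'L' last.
Answer: A L

Derivation:
Walk down from root: A -> L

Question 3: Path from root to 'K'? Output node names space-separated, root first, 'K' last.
Answer: A G K

Derivation:
Walk down from root: A -> G -> K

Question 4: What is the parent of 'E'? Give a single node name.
Answer: G

Derivation:
Scan adjacency: E appears as child of G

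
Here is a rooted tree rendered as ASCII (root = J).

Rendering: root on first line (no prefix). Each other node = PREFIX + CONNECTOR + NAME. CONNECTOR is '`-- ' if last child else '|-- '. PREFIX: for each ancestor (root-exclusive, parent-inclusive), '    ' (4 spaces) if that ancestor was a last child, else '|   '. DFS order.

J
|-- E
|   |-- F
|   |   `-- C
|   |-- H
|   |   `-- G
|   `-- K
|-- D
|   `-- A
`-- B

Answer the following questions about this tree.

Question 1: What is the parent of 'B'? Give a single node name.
Scan adjacency: B appears as child of J

Answer: J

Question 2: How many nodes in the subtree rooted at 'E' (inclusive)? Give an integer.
Subtree rooted at E contains: C, E, F, G, H, K
Count = 6

Answer: 6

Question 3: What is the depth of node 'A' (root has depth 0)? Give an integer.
Answer: 2

Derivation:
Path from root to A: J -> D -> A
Depth = number of edges = 2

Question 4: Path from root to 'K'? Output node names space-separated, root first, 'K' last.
Walk down from root: J -> E -> K

Answer: J E K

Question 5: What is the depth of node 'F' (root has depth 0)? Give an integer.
Answer: 2

Derivation:
Path from root to F: J -> E -> F
Depth = number of edges = 2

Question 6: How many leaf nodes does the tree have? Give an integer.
Leaves (nodes with no children): A, B, C, G, K

Answer: 5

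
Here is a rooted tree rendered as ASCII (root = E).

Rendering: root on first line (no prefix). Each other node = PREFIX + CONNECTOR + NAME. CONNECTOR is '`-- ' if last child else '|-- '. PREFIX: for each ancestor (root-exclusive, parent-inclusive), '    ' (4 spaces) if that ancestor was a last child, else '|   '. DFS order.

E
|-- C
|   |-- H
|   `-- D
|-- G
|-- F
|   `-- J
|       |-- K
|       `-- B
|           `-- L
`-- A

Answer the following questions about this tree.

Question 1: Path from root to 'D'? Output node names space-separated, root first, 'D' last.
Walk down from root: E -> C -> D

Answer: E C D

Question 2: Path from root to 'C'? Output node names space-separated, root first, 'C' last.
Walk down from root: E -> C

Answer: E C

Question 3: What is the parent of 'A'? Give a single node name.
Scan adjacency: A appears as child of E

Answer: E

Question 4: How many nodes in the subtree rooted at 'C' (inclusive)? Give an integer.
Subtree rooted at C contains: C, D, H
Count = 3

Answer: 3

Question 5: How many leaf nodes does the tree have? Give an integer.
Leaves (nodes with no children): A, D, G, H, K, L

Answer: 6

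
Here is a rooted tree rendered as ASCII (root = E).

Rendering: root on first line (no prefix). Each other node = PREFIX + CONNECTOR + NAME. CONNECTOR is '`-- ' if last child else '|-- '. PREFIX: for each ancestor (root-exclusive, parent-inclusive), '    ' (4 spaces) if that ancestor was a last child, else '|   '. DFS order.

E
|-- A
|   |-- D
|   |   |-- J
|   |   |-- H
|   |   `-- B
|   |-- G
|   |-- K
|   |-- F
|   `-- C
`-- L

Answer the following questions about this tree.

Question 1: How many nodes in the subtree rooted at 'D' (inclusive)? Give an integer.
Subtree rooted at D contains: B, D, H, J
Count = 4

Answer: 4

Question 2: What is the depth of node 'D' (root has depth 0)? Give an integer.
Answer: 2

Derivation:
Path from root to D: E -> A -> D
Depth = number of edges = 2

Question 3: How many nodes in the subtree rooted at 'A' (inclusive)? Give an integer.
Subtree rooted at A contains: A, B, C, D, F, G, H, J, K
Count = 9

Answer: 9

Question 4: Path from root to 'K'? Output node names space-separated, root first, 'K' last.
Walk down from root: E -> A -> K

Answer: E A K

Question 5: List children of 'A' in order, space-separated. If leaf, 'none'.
Node A's children (from adjacency): D, G, K, F, C

Answer: D G K F C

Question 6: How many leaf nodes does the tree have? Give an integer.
Leaves (nodes with no children): B, C, F, G, H, J, K, L

Answer: 8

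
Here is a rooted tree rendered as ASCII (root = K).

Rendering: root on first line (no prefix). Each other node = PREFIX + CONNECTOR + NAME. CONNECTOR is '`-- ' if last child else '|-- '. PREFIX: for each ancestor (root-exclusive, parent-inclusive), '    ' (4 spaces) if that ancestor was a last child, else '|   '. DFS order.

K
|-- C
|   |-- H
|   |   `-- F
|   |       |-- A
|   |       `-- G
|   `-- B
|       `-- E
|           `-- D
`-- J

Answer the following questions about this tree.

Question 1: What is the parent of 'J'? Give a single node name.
Scan adjacency: J appears as child of K

Answer: K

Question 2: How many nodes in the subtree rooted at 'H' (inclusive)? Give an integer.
Subtree rooted at H contains: A, F, G, H
Count = 4

Answer: 4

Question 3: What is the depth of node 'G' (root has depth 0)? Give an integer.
Answer: 4

Derivation:
Path from root to G: K -> C -> H -> F -> G
Depth = number of edges = 4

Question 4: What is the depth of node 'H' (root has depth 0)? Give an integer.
Answer: 2

Derivation:
Path from root to H: K -> C -> H
Depth = number of edges = 2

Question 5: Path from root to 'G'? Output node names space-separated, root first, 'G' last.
Walk down from root: K -> C -> H -> F -> G

Answer: K C H F G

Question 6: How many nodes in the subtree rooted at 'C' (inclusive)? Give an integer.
Answer: 8

Derivation:
Subtree rooted at C contains: A, B, C, D, E, F, G, H
Count = 8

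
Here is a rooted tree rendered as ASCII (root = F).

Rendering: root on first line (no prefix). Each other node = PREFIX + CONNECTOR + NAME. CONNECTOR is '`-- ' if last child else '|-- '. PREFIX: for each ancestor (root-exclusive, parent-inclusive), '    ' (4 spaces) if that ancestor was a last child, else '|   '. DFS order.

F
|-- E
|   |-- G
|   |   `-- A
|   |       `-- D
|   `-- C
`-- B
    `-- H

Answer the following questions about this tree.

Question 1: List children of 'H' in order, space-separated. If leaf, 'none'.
Node H's children (from adjacency): (leaf)

Answer: none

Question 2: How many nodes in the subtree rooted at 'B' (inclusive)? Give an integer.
Subtree rooted at B contains: B, H
Count = 2

Answer: 2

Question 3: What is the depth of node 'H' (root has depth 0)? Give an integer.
Answer: 2

Derivation:
Path from root to H: F -> B -> H
Depth = number of edges = 2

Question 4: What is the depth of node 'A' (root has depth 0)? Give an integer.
Answer: 3

Derivation:
Path from root to A: F -> E -> G -> A
Depth = number of edges = 3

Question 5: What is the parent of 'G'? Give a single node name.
Scan adjacency: G appears as child of E

Answer: E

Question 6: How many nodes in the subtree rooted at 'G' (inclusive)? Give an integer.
Answer: 3

Derivation:
Subtree rooted at G contains: A, D, G
Count = 3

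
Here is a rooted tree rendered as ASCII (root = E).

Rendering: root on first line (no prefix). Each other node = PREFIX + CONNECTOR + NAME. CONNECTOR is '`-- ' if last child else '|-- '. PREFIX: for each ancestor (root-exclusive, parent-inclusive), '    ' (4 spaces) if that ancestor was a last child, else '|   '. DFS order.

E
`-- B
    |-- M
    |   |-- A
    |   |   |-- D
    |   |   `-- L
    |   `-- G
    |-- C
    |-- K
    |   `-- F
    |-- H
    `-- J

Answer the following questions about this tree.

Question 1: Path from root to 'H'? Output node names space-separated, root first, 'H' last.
Walk down from root: E -> B -> H

Answer: E B H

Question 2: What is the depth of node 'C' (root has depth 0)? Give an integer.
Path from root to C: E -> B -> C
Depth = number of edges = 2

Answer: 2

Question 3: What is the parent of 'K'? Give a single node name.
Answer: B

Derivation:
Scan adjacency: K appears as child of B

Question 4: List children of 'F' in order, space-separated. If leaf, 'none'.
Node F's children (from adjacency): (leaf)

Answer: none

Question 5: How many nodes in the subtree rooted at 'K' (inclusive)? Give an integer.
Answer: 2

Derivation:
Subtree rooted at K contains: F, K
Count = 2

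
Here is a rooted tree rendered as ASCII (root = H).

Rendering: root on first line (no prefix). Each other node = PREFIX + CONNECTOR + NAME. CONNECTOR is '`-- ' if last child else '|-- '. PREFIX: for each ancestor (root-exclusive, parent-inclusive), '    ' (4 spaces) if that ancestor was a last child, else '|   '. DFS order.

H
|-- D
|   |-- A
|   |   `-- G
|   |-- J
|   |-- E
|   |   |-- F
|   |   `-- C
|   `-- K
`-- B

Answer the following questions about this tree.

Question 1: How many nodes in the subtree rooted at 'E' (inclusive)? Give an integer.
Subtree rooted at E contains: C, E, F
Count = 3

Answer: 3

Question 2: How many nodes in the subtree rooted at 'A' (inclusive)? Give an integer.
Subtree rooted at A contains: A, G
Count = 2

Answer: 2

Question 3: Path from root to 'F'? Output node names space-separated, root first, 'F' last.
Walk down from root: H -> D -> E -> F

Answer: H D E F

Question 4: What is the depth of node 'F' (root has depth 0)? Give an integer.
Answer: 3

Derivation:
Path from root to F: H -> D -> E -> F
Depth = number of edges = 3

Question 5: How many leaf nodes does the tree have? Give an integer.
Answer: 6

Derivation:
Leaves (nodes with no children): B, C, F, G, J, K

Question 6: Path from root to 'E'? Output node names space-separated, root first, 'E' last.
Walk down from root: H -> D -> E

Answer: H D E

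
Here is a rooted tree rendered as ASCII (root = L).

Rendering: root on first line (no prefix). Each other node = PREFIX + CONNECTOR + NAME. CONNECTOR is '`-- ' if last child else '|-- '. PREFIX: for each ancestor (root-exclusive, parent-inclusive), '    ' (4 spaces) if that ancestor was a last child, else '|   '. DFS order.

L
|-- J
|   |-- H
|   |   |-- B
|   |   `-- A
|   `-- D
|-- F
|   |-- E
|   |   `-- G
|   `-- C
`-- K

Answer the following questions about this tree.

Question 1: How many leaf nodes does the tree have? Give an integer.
Answer: 6

Derivation:
Leaves (nodes with no children): A, B, C, D, G, K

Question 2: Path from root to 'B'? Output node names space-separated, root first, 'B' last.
Walk down from root: L -> J -> H -> B

Answer: L J H B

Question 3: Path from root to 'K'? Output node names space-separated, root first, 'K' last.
Walk down from root: L -> K

Answer: L K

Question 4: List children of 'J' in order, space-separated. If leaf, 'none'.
Answer: H D

Derivation:
Node J's children (from adjacency): H, D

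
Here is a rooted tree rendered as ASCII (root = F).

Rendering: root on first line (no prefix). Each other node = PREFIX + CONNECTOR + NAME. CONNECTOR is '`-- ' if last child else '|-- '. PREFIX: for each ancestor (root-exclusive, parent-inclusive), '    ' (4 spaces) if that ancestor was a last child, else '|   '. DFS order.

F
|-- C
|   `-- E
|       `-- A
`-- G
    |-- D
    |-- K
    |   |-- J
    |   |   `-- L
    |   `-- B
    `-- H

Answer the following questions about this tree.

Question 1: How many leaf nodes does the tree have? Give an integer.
Answer: 5

Derivation:
Leaves (nodes with no children): A, B, D, H, L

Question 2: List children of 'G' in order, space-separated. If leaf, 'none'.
Answer: D K H

Derivation:
Node G's children (from adjacency): D, K, H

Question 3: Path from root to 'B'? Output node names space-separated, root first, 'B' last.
Answer: F G K B

Derivation:
Walk down from root: F -> G -> K -> B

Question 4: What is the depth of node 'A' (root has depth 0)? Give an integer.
Answer: 3

Derivation:
Path from root to A: F -> C -> E -> A
Depth = number of edges = 3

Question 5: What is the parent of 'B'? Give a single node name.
Answer: K

Derivation:
Scan adjacency: B appears as child of K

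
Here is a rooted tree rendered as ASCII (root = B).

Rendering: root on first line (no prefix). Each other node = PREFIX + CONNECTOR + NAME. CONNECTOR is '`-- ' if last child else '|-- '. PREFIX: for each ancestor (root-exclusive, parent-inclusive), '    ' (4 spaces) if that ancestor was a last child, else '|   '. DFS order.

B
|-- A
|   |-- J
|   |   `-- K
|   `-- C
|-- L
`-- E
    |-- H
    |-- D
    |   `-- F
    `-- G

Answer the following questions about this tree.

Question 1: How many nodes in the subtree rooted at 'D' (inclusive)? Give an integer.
Answer: 2

Derivation:
Subtree rooted at D contains: D, F
Count = 2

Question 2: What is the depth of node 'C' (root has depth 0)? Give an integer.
Answer: 2

Derivation:
Path from root to C: B -> A -> C
Depth = number of edges = 2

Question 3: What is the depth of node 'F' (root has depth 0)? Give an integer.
Path from root to F: B -> E -> D -> F
Depth = number of edges = 3

Answer: 3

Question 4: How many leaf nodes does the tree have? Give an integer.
Leaves (nodes with no children): C, F, G, H, K, L

Answer: 6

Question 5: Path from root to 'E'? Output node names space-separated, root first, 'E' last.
Walk down from root: B -> E

Answer: B E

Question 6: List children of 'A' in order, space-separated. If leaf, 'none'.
Answer: J C

Derivation:
Node A's children (from adjacency): J, C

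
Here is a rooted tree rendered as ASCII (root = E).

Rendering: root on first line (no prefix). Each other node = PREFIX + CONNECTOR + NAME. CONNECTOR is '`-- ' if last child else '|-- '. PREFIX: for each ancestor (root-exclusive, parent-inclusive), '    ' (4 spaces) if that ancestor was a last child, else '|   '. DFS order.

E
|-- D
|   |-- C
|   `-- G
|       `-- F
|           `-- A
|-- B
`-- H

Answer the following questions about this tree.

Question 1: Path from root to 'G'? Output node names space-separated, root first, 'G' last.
Walk down from root: E -> D -> G

Answer: E D G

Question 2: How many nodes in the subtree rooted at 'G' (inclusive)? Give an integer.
Answer: 3

Derivation:
Subtree rooted at G contains: A, F, G
Count = 3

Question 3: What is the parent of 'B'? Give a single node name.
Answer: E

Derivation:
Scan adjacency: B appears as child of E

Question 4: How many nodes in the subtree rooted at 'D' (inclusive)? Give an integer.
Subtree rooted at D contains: A, C, D, F, G
Count = 5

Answer: 5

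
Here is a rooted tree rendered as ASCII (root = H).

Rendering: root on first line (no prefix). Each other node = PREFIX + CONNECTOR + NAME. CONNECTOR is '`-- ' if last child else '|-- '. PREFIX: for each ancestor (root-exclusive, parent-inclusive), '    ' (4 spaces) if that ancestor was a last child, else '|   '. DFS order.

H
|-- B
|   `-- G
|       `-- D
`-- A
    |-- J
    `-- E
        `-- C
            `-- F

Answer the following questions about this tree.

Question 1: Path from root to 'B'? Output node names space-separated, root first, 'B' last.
Walk down from root: H -> B

Answer: H B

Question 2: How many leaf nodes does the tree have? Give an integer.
Answer: 3

Derivation:
Leaves (nodes with no children): D, F, J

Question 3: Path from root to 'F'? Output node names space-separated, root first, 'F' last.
Answer: H A E C F

Derivation:
Walk down from root: H -> A -> E -> C -> F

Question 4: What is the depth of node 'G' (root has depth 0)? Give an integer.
Answer: 2

Derivation:
Path from root to G: H -> B -> G
Depth = number of edges = 2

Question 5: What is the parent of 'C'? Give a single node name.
Answer: E

Derivation:
Scan adjacency: C appears as child of E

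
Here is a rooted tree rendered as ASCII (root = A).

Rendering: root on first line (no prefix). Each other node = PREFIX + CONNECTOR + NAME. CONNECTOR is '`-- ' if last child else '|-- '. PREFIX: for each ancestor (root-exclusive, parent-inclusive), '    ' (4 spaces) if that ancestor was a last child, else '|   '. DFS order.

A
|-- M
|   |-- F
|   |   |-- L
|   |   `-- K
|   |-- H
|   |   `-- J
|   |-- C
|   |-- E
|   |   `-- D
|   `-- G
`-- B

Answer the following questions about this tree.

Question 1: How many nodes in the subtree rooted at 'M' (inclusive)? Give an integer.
Subtree rooted at M contains: C, D, E, F, G, H, J, K, L, M
Count = 10

Answer: 10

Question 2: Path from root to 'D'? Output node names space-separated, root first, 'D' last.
Answer: A M E D

Derivation:
Walk down from root: A -> M -> E -> D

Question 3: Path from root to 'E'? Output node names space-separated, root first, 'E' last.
Walk down from root: A -> M -> E

Answer: A M E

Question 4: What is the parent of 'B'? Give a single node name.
Scan adjacency: B appears as child of A

Answer: A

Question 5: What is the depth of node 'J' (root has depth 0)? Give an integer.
Answer: 3

Derivation:
Path from root to J: A -> M -> H -> J
Depth = number of edges = 3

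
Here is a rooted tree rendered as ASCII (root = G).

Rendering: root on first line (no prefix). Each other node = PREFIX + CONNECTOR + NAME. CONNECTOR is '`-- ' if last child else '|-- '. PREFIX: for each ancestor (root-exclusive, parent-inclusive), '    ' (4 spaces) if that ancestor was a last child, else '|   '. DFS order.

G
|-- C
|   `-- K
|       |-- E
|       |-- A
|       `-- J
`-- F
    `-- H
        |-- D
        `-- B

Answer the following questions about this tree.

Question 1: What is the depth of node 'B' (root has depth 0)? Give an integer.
Answer: 3

Derivation:
Path from root to B: G -> F -> H -> B
Depth = number of edges = 3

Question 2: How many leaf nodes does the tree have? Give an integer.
Leaves (nodes with no children): A, B, D, E, J

Answer: 5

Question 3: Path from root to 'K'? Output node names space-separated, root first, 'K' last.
Walk down from root: G -> C -> K

Answer: G C K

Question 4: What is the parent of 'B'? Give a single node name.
Scan adjacency: B appears as child of H

Answer: H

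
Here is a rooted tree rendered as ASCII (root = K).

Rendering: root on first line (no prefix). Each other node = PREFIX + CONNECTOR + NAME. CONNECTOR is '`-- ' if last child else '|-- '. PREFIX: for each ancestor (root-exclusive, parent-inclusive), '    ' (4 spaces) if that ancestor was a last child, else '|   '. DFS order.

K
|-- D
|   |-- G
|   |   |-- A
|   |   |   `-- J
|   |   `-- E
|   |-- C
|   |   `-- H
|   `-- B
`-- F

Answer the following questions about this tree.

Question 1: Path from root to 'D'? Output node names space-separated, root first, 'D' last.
Answer: K D

Derivation:
Walk down from root: K -> D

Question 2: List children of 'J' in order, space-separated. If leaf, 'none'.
Answer: none

Derivation:
Node J's children (from adjacency): (leaf)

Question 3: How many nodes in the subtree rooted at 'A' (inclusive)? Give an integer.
Subtree rooted at A contains: A, J
Count = 2

Answer: 2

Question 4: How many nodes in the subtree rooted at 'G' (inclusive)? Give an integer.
Answer: 4

Derivation:
Subtree rooted at G contains: A, E, G, J
Count = 4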